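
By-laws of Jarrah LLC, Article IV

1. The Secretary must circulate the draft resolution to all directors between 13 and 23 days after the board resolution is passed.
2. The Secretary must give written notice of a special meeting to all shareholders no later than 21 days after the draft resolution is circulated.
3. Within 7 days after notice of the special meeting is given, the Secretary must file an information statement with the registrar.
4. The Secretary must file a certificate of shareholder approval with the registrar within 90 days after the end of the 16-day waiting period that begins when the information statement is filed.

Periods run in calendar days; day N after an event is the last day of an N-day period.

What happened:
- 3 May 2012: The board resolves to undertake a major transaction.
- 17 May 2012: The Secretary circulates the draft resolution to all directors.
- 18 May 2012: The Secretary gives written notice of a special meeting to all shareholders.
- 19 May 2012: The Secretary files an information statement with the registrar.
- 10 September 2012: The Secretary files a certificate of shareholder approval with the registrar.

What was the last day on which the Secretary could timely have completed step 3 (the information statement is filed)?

25 May 2012

Step 3 runs from 18 May 2012, when notice of the special meeting is given. 7 days after 18 May 2012 is 25 May 2012.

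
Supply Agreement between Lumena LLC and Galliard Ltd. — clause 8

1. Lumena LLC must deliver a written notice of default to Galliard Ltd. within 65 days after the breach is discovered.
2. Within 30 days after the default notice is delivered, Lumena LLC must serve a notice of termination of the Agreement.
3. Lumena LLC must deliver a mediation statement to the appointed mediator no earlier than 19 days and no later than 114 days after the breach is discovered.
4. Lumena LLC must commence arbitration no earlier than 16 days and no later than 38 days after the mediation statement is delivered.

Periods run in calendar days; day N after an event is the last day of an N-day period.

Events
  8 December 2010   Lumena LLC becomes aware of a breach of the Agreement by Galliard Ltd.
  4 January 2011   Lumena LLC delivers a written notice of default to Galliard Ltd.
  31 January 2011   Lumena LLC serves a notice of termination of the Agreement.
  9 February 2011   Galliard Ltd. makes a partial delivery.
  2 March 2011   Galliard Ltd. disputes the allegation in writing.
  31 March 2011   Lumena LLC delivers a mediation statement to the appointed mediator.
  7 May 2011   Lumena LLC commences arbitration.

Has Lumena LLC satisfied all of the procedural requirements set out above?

Step 1 — counting 65 days from 8 December 2010 (when the breach is discovered) gives a deadline of 11 February 2011; completed 4 January 2011, before the deadline.
Step 2 — counting 30 days from 4 January 2011 (when the default notice is delivered) gives a deadline of 3 February 2011; 31 January 2011 is within that limit.
Step 3 — 19 and 114 days from 8 December 2010 (when the breach is discovered) are 27 December 2010 and 1 April 2011 respectively; done 31 March 2011, which is between those dates.
Step 4 — 16 and 38 days from 31 March 2011 (when the mediation statement is delivered) are 16 April 2011 and 8 May 2011 respectively; 7 May 2011 falls inside that range.

Yes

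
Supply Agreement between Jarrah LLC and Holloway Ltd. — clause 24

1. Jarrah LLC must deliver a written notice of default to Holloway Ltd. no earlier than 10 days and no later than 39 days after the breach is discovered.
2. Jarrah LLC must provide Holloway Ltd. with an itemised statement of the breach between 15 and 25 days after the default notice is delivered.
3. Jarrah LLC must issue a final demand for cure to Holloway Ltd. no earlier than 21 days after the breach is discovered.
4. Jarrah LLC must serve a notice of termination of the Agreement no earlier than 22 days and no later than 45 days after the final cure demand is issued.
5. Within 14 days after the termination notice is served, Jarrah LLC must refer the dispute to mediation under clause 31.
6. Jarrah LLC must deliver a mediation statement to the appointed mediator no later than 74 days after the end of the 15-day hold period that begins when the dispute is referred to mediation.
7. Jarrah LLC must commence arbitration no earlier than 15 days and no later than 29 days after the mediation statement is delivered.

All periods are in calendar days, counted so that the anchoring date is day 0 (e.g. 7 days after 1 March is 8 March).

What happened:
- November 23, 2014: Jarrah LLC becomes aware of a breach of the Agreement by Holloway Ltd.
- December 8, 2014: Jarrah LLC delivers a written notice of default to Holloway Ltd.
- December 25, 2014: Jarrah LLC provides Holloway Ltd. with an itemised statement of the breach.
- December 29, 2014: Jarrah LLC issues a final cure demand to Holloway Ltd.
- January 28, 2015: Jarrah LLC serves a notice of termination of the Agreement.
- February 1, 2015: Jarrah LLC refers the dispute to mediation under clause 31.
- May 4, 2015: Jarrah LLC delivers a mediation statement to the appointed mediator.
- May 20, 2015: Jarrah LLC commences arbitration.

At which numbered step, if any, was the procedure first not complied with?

Step 6

Step 1: the window is 10–39 days after November 23, 2014 (when the breach is discovered), so December 3, 2014 through January 1, 2015; done December 8, 2014, which is between those dates.
Step 2: the window is 15–25 days after December 8, 2014 (when the default notice is delivered), so December 23, 2014 through January 2, 2015; December 25, 2014 falls inside that range.
Step 3: the earliest permitted date is 21 days after November 23, 2014 (when the breach is discovered), i.e. December 14, 2014; done December 29, 2014, after the minimum wait.
Step 4: the window is 22–45 days after December 29, 2014 (when the final cure demand is issued), so January 20, 2015 through February 12, 2015; done January 28, 2015 — within the window.
Step 5: 14 days after January 28, 2015 (when the termination notice is served) is February 11, 2015; February 1, 2015 is within that limit.
Step 6: 74 days after February 16, 2015 (end of the 15-day hold period, which began when the dispute is referred to mediation on February 1, 2015) is May 1, 2015; done May 4, 2015 — 3 days late.
The analysis stops there.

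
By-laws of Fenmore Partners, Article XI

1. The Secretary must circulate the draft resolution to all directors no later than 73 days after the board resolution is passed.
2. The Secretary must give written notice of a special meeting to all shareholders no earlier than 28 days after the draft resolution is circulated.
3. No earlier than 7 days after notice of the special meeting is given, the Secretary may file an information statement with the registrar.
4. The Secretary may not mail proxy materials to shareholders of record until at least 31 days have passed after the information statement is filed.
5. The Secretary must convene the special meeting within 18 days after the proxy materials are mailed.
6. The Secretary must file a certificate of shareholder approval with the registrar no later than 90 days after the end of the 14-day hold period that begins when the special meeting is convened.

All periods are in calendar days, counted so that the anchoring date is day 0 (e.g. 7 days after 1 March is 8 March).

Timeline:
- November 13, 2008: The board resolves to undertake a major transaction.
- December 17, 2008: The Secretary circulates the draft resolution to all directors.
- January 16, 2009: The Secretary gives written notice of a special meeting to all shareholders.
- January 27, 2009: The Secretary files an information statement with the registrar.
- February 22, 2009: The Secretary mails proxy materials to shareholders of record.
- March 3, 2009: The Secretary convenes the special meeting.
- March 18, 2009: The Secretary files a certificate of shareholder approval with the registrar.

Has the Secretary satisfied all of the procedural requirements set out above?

(1) due by November 13, 2008 + 73 days = January 25, 2009; done December 17, 2008 — timely.
(2) permitted from December 17, 2008 + 28 days = January 14, 2009 onward; done January 16, 2009 — permitted.
(3) permitted from January 16, 2009 + 7 days = January 23, 2009 onward; done January 27, 2009 — permitted.
(4) permitted from January 27, 2009 + 31 days = February 27, 2009 onward; acted on February 22, 2009, 5 days prematurely.

No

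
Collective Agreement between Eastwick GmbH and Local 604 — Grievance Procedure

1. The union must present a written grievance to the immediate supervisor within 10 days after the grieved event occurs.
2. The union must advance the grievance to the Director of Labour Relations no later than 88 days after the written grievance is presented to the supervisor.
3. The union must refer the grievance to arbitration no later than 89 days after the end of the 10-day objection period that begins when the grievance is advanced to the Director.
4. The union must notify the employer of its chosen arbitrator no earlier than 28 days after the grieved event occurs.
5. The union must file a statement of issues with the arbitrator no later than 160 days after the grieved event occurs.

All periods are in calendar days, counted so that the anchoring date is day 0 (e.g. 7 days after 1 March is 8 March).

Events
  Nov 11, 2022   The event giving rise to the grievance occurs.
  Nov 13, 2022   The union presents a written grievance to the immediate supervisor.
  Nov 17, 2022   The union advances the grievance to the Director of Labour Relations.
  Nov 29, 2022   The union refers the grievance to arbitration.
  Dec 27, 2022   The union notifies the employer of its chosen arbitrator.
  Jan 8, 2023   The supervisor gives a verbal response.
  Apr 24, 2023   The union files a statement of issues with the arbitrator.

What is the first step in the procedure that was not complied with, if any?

Step 5

Step 1: 10 days after Nov 11, 2022 (when the grieved event occurs) is Nov 21, 2022; completed Nov 13, 2022, before the deadline.
Step 2: 88 days after Nov 13, 2022 (when the written grievance is presented to the supervisor) is Feb 9, 2023; Nov 17, 2022 is within that limit.
Step 3: 89 days after Nov 27, 2022 (end of the 10-day objection period, which began when the grievance is advanced to the Director on Nov 17, 2022) is Feb 24, 2023; completed Nov 29, 2022, before the deadline.
Step 4: the earliest permitted date is 28 days after Nov 11, 2022 (when the grieved event occurs), i.e. Dec 9, 2022; done Dec 27, 2022 — permitted.
Step 5: 160 days after Nov 11, 2022 (when the grieved event occurs) is Apr 20, 2023; Apr 24, 2023 misses that deadline by 4 days.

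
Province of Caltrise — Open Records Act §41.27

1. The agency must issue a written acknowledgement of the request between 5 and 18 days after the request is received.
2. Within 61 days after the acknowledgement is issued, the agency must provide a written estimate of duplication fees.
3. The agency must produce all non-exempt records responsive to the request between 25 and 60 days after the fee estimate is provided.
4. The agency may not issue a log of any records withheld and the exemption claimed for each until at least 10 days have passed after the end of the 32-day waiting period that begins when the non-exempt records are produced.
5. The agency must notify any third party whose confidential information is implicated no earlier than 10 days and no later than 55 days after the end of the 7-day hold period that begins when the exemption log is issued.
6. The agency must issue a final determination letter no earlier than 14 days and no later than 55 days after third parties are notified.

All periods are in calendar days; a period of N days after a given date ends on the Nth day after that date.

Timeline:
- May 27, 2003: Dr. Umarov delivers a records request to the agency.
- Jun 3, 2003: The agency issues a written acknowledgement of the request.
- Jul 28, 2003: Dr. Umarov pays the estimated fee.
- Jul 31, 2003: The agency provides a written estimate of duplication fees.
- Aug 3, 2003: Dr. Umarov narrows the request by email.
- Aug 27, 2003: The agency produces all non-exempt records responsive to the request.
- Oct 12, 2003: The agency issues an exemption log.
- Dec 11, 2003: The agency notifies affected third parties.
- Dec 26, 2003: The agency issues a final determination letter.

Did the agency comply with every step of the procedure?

Yes

Step 1 — 5 and 18 days from May 27, 2003 (when the request is received) are Jun 1, 2003 and Jun 14, 2003 respectively; done Jun 3, 2003 — within the window.
Step 2 — counting 61 days from Jun 3, 2003 (when the acknowledgement is issued) gives a deadline of Aug 3, 2003; Jul 31, 2003 is within that limit.
Step 3 — 25 and 60 days from Jul 31, 2003 (when the fee estimate is provided) are Aug 25, 2003 and Sep 29, 2003 respectively; done Aug 27, 2003, which is between those dates.
Step 4 — must wait 10 days from Sep 28, 2003 (end of the 32-day waiting period, which began when the non-exempt records are produced on Aug 27, 2003), so not before Oct 8, 2003; Oct 12, 2003 is on or after that date.
Step 5 — 10 and 55 days from Oct 19, 2003 (end of the 7-day hold period, which began when the exemption log is issued on Oct 12, 2003) are Oct 29, 2003 and Dec 13, 2003 respectively; done Dec 11, 2003, which is between those dates.
Step 6 — 14 and 55 days from Dec 11, 2003 (when third parties are notified) are Dec 25, 2003 and Feb 4, 2004 respectively; done Dec 26, 2003, which is between those dates.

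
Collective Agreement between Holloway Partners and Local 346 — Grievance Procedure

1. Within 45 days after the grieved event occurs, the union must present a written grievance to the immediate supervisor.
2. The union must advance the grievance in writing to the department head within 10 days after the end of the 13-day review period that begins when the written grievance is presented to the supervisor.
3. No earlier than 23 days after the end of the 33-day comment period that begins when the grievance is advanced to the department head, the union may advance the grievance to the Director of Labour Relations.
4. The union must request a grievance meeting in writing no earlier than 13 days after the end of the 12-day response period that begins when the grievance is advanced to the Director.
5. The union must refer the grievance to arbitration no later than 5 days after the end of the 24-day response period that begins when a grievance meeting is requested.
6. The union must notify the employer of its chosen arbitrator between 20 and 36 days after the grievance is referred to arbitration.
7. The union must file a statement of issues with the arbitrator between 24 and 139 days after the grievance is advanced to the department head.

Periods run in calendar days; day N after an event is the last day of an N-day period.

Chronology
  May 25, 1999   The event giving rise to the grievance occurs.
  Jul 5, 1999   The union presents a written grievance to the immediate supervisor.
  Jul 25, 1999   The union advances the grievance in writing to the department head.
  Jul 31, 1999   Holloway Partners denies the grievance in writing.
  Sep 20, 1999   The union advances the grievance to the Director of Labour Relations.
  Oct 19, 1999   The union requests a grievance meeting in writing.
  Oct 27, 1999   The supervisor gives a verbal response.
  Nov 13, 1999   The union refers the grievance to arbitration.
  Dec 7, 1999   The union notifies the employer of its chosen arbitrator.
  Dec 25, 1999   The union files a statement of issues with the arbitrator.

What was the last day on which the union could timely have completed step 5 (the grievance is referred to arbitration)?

Nov 17, 1999

A grievance meeting is requested on Oct 19, 1999; the 24-day response period therefore ends Nov 12, 1999, and step 5 runs from that date. 5 days after Nov 12, 1999 is Nov 17, 1999.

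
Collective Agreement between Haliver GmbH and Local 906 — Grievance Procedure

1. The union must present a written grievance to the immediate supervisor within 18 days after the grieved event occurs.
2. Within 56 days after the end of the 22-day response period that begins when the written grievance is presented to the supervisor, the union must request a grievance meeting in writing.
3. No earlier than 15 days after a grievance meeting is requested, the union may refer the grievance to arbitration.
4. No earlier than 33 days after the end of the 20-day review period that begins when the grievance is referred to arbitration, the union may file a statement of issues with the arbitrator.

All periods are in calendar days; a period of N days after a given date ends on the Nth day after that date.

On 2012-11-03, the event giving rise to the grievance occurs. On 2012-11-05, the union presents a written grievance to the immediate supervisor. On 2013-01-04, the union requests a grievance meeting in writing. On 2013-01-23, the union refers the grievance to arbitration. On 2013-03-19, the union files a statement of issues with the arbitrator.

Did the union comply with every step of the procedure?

Yes

(1) due by 2012-11-03 + 18 days = 2012-11-21; 2012-11-05 is within that limit.
(2) due by 2012-11-27 + 56 days = 2013-01-22; done 2013-01-04 — timely.
(3) permitted from 2013-01-04 + 15 days = 2013-01-19 onward; done 2013-01-23, after the minimum wait.
(4) permitted from 2013-02-12 + 33 days = 2013-03-17 onward; done 2013-03-19 — permitted.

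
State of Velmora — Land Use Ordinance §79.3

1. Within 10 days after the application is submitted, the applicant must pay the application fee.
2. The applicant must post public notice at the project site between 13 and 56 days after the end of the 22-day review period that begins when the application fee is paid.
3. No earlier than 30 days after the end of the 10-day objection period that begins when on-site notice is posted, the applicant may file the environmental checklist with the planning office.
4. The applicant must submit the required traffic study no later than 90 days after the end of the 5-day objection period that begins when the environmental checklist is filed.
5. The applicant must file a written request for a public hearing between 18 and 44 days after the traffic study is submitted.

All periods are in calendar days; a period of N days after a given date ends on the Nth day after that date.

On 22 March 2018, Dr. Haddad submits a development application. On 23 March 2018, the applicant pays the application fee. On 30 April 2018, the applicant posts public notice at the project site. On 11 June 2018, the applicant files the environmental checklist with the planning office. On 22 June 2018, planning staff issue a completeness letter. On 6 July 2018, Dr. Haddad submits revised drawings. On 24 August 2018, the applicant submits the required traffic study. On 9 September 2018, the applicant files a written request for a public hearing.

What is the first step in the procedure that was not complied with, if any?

Step 5

Step 1 — counting 10 days from 22 March 2018 (when the application is submitted) gives a deadline of 1 April 2018; 23 March 2018 is within that limit.
Step 2 — 13 and 56 days from 14 April 2018 (end of the 22-day review period, which began when the application fee is paid on 23 March 2018) are 27 April 2018 and 9 June 2018 respectively; done 30 April 2018 — within the window.
Step 3 — must wait 30 days from 10 May 2018 (end of the 10-day objection period, which began when on-site notice is posted on 30 April 2018), so not before 9 June 2018; 11 June 2018 is on or after that date.
Step 4 — counting 90 days from 16 June 2018 (end of the 5-day objection period, which began when the environmental checklist is filed on 11 June 2018) gives a deadline of 14 September 2018; done 24 August 2018 — timely.
Step 5 — 18 and 44 days from 24 August 2018 (when the traffic study is submitted) are 11 September 2018 and 7 October 2018 respectively; 9 September 2018 is 2 days too early.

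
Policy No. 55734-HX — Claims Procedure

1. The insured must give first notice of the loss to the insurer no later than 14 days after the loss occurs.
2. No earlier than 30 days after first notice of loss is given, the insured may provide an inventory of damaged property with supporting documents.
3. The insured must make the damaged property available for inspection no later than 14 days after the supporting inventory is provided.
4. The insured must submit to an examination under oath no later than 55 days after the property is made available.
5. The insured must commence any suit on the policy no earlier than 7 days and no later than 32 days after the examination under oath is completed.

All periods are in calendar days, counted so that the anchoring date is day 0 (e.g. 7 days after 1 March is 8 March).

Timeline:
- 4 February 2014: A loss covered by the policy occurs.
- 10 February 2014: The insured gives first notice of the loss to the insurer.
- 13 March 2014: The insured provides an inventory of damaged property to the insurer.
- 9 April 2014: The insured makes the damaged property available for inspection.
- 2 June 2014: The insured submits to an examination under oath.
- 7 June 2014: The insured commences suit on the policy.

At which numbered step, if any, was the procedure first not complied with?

Step 3

Step 1 — counting 14 days from 4 February 2014 (when the loss occurs) gives a deadline of 18 February 2014; 10 February 2014 is within that limit.
Step 2 — must wait 30 days from 10 February 2014 (when first notice of loss is given), so not before 12 March 2014; done 13 March 2014, after the minimum wait.
Step 3 — counting 14 days from 13 March 2014 (when the supporting inventory is provided) gives a deadline of 27 March 2014; done 9 April 2014 — 13 days late.
The procedure was therefore not followed at step 3.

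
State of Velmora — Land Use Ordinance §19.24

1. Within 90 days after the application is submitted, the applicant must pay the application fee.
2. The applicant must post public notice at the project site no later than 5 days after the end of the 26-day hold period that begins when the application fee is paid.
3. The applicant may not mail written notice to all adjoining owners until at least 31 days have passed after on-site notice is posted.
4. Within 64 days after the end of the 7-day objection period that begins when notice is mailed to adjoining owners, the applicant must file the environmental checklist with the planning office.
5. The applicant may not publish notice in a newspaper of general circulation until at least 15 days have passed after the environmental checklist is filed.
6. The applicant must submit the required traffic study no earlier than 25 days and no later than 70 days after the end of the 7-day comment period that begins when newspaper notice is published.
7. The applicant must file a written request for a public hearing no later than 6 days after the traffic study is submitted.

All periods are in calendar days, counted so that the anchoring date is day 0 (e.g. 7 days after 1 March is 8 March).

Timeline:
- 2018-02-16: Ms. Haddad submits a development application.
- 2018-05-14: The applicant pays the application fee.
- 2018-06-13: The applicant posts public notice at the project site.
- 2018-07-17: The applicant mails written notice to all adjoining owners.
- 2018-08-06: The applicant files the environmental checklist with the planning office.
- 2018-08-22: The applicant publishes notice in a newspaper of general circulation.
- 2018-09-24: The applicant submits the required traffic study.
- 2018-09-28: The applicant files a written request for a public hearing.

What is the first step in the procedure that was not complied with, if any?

None — every step was satisfied

Step 1: 90 days after 2018-02-16 (when the application is submitted) is 2018-05-17; done 2018-05-14 — timely.
Step 2: 5 days after 2018-06-09 (end of the 26-day hold period, which began when the application fee is paid on 2018-05-14) is 2018-06-14; 2018-06-13 is within that limit.
Step 3: the earliest permitted date is 31 days after 2018-06-13 (when on-site notice is posted), i.e. 2018-07-14; done 2018-07-17 — permitted.
Step 4: 64 days after 2018-07-24 (end of the 7-day objection period, which began when notice is mailed to adjoining owners on 2018-07-17) is 2018-09-26; completed 2018-08-06, before the deadline.
Step 5: the earliest permitted date is 15 days after 2018-08-06 (when the environmental checklist is filed), i.e. 2018-08-21; 2018-08-22 is on or after that date.
Step 6: the window is 25–70 days after 2018-08-29 (end of the 7-day comment period, which began when newspaper notice is published on 2018-08-22), so 2018-09-23 through 2018-11-07; 2018-09-24 falls inside that range.
Step 7: 6 days after 2018-09-24 (when the traffic study is submitted) is 2018-09-30; 2018-09-28 is within that limit.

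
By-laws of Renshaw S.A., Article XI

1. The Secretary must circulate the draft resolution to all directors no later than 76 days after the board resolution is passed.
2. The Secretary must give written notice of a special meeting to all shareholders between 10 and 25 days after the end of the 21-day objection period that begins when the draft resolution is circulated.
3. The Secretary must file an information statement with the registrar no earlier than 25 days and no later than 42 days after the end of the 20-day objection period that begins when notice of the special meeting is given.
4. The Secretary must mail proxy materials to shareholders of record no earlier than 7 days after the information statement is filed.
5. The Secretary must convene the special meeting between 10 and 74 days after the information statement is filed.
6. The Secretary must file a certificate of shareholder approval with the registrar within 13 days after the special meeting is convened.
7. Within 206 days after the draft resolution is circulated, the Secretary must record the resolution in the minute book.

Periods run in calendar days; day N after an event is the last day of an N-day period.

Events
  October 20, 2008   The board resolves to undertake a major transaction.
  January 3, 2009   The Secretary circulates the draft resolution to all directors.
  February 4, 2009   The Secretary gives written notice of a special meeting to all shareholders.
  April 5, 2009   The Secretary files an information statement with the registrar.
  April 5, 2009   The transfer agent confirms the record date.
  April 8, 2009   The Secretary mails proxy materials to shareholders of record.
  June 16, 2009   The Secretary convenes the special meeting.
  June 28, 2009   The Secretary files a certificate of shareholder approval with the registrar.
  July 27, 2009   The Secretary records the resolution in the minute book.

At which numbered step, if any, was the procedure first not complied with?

(1) due by October 20, 2008 + 76 days = January 4, 2009; done January 3, 2009 — timely.
(2) the permitted window runs from January 24, 2009 + 10 = February 3, 2009 to January 24, 2009 + 25 = February 18, 2009; done February 4, 2009, which is between those dates.
(3) the permitted window runs from February 24, 2009 + 25 = March 21, 2009 to February 24, 2009 + 42 = April 7, 2009; April 5, 2009 falls inside that range.
(4) permitted from April 5, 2009 + 7 days = April 12, 2009 onward; April 8, 2009 is 4 days before the earliest permitted date.
That is the first point of non-compliance.

Step 4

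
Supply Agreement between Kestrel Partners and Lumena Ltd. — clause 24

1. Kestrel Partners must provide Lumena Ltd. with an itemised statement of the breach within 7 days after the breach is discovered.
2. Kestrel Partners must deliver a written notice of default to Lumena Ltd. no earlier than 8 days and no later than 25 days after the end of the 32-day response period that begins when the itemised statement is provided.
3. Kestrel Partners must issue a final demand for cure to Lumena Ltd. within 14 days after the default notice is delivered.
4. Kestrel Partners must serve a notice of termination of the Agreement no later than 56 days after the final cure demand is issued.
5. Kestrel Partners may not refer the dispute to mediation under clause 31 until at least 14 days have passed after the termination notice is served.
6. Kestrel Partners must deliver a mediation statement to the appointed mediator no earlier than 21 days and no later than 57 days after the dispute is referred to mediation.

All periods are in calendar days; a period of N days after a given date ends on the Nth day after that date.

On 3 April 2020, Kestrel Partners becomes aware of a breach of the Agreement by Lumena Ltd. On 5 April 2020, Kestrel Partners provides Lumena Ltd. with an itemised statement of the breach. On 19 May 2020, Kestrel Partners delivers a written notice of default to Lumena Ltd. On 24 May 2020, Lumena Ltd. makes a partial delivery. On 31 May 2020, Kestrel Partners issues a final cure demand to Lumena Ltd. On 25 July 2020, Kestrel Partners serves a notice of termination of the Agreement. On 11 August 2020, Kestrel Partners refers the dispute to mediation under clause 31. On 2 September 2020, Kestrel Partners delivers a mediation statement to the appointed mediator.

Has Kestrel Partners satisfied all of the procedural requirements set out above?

Step 1: 7 days after 3 April 2020 (when the breach is discovered) is 10 April 2020; done 5 April 2020 — timely.
Step 2: the window is 8–25 days after 7 May 2020 (end of the 32-day response period, which began when the itemised statement is provided on 5 April 2020), so 15 May 2020 through 1 June 2020; 19 May 2020 falls inside that range.
Step 3: 14 days after 19 May 2020 (when the default notice is delivered) is 2 June 2020; completed 31 May 2020, before the deadline.
Step 4: 56 days after 31 May 2020 (when the final cure demand is issued) is 26 July 2020; done 25 July 2020 — timely.
Step 5: the earliest permitted date is 14 days after 25 July 2020 (when the termination notice is served), i.e. 8 August 2020; done 11 August 2020, after the minimum wait.
Step 6: the window is 21–57 days after 11 August 2020 (when the dispute is referred to mediation), so 1 September 2020 through 7 October 2020; done 2 September 2020 — within the window.

Yes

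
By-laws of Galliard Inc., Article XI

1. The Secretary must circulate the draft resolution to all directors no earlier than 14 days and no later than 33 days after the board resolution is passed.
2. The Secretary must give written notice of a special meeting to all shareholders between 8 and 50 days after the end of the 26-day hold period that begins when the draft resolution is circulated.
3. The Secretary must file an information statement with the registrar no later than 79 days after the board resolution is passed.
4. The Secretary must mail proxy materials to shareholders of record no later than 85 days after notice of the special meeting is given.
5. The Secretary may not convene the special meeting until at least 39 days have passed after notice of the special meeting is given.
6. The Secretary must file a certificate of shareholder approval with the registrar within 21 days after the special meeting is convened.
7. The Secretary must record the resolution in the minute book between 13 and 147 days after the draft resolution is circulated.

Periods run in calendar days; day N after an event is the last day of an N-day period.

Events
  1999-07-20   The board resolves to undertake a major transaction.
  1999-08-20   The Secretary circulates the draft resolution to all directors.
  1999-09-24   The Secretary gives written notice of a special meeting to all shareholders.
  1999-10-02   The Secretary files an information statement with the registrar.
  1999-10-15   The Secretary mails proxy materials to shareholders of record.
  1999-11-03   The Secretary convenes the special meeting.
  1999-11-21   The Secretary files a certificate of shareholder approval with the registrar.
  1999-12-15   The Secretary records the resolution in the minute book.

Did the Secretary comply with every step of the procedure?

Yes

Step 1 — 14 and 33 days from 1999-07-20 (when the board resolution is passed) are 1999-08-03 and 1999-08-22 respectively; done 1999-08-20 — within the window.
Step 2 — 8 and 50 days from 1999-09-15 (end of the 26-day hold period, which began when the draft resolution is circulated on 1999-08-20) are 1999-09-23 and 1999-11-04 respectively; done 1999-09-24 — within the window.
Step 3 — counting 79 days from 1999-07-20 (when the board resolution is passed) gives a deadline of 1999-10-07; done 1999-10-02 — timely.
Step 4 — counting 85 days from 1999-09-24 (when notice of the special meeting is given) gives a deadline of 1999-12-18; completed 1999-10-15, before the deadline.
Step 5 — must wait 39 days from 1999-09-24 (when notice of the special meeting is given), so not before 1999-11-02; 1999-11-03 is on or after that date.
Step 6 — counting 21 days from 1999-11-03 (when the special meeting is convened) gives a deadline of 1999-11-24; done 1999-11-21 — timely.
Step 7 — 13 and 147 days from 1999-08-20 (when the draft resolution is circulated) are 1999-09-02 and 2000-01-14 respectively; done 1999-12-15, which is between those dates.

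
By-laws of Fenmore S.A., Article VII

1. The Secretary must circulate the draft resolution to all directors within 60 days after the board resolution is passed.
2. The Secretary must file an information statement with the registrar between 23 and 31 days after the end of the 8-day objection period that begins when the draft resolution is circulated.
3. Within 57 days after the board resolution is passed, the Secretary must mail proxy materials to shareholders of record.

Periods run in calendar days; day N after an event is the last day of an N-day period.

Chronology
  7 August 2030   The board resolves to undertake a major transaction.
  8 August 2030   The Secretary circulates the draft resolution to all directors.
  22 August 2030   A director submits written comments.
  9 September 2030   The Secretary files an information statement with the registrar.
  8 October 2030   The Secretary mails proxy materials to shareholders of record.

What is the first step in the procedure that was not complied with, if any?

Step 3

Step 1 — counting 60 days from 7 August 2030 (when the board resolution is passed) gives a deadline of 6 October 2030; 8 August 2030 is within that limit.
Step 2 — 23 and 31 days from 16 August 2030 (end of the 8-day objection period, which began when the draft resolution is circulated on 8 August 2030) are 8 September 2030 and 16 September 2030 respectively; done 9 September 2030 — within the window.
Step 3 — counting 57 days from 7 August 2030 (when the board resolution is passed) gives a deadline of 3 October 2030; done 8 October 2030 — 5 days late.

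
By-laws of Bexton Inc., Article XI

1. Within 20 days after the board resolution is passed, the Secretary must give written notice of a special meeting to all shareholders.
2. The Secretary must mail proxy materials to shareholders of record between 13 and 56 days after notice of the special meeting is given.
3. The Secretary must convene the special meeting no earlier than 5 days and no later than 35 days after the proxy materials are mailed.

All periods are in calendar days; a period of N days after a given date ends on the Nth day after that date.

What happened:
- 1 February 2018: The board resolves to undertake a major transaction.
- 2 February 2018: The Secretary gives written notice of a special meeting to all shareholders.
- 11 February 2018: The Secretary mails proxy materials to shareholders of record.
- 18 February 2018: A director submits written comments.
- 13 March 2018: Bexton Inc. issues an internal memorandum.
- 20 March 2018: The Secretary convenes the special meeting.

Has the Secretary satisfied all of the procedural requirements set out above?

Step 1: 20 days after 1 February 2018 (when the board resolution is passed) is 21 February 2018; 2 February 2018 is within that limit.
Step 2: the window is 13–56 days after 2 February 2018 (when notice of the special meeting is given), so 15 February 2018 through 30 March 2018; 11 February 2018 is 4 days too early.
The analysis stops there.

No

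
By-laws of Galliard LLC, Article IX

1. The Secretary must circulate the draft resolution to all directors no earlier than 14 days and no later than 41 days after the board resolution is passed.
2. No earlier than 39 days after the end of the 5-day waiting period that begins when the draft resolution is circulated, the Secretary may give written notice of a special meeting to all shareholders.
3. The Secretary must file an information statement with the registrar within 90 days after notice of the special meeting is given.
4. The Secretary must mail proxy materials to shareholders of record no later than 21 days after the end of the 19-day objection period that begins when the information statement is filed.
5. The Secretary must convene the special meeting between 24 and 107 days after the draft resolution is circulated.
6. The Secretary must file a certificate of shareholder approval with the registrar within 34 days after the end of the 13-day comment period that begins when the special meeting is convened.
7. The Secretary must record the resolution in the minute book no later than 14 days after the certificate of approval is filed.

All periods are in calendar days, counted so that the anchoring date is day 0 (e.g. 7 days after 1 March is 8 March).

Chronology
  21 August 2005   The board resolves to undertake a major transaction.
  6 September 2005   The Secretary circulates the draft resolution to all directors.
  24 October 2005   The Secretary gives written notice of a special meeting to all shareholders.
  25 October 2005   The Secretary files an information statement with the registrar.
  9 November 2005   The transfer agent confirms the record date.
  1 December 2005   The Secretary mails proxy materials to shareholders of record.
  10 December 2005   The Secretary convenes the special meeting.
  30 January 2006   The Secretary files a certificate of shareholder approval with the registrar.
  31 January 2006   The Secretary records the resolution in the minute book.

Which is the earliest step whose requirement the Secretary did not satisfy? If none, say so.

(1) the permitted window runs from 21 August 2005 + 14 = 4 September 2005 to 21 August 2005 + 41 = 1 October 2005; done 6 September 2005 — within the window.
(2) permitted from 11 September 2005 + 39 days = 20 October 2005 onward; done 24 October 2005, after the minimum wait.
(3) due by 24 October 2005 + 90 days = 22 January 2006; completed 25 October 2005, before the deadline.
(4) due by 13 November 2005 + 21 days = 4 December 2005; done 1 December 2005 — timely.
(5) the permitted window runs from 6 September 2005 + 24 = 30 September 2005 to 6 September 2005 + 107 = 22 December 2005; 10 December 2005 falls inside that range.
(6) due by 23 December 2005 + 34 days = 26 January 2006; not done until 30 January 2006, 4 days after the deadline.
Later steps need not be reached.

Step 6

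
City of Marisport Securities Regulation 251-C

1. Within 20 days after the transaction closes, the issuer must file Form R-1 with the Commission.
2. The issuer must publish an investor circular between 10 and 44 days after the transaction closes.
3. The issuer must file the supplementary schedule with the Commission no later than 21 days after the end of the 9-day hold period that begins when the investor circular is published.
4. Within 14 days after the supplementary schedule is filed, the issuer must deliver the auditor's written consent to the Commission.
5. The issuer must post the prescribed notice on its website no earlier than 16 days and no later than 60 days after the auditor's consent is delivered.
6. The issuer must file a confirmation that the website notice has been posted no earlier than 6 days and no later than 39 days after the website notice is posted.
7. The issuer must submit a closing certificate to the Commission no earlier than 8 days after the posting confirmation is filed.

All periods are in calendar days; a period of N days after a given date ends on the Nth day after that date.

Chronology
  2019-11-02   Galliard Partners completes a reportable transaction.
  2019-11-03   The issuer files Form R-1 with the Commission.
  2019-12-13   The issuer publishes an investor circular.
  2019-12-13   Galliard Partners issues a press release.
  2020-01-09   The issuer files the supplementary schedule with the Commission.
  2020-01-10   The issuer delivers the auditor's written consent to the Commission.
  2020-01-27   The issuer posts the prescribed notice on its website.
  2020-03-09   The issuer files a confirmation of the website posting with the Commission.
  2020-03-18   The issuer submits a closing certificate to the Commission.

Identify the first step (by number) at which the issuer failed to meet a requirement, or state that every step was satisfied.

(1) due by 2019-11-02 + 20 days = 2019-11-22; 2019-11-03 is within that limit.
(2) the permitted window runs from 2019-11-02 + 10 = 2019-11-12 to 2019-11-02 + 44 = 2019-12-16; done 2019-12-13 — within the window.
(3) due by 2019-12-22 + 21 days = 2020-01-12; completed 2020-01-09, before the deadline.
(4) due by 2020-01-09 + 14 days = 2020-01-23; done 2020-01-10 — timely.
(5) the permitted window runs from 2020-01-10 + 16 = 2020-01-26 to 2020-01-10 + 60 = 2020-03-10; done 2020-01-27, which is between those dates.
(6) the permitted window runs from 2020-01-27 + 6 = 2020-02-02 to 2020-01-27 + 39 = 2020-03-06; 2020-03-09 is 3 days past the end of the window.
The procedure was therefore not followed at step 6.

Step 6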